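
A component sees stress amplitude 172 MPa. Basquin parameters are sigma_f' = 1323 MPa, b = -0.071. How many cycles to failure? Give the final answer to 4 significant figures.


sigma_a = sigma_f' * (2*Nf)^b
2*Nf = (sigma_a / sigma_f')^(1/b)
2*Nf = (172 / 1323)^(1/-0.071)
2*Nf = 3.0152e+12
Nf = 1.508e+12 cycles


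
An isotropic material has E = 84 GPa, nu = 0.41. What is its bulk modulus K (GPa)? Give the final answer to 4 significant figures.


K = E / (3*(1-2*nu))
K = 84 / (3*(1-2*0.41))
K = 155.6 GPa


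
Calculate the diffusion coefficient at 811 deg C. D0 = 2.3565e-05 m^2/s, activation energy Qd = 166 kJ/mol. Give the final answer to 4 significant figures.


D = D0 * exp(-Qd / (R*T))
T = 1084.15 K
D = 2.3565e-05 * exp(-166e3 / (8.314 * 1084.15))
D = 2.366e-13 m^2/s


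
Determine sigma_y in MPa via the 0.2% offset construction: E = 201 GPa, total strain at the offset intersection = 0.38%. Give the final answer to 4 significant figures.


Offset strain = 0.002
Elastic strain at yield = total_strain - offset = 3.8e-03 - 0.002 = 1.8e-03
sigma_y = E * elastic_strain = 201000 * 1.8e-03
sigma_y = 361.8 MPa


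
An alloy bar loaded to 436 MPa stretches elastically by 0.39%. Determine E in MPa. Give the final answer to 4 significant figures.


E = sigma / epsilon
epsilon = 0.39% = 3.9e-03
E = 436 / 3.9e-03
E = 111800 MPa


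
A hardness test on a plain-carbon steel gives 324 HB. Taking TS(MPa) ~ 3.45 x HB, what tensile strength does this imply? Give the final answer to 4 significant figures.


TS (MPa) = 3.45 * HB
TS = 3.45 * 324
TS = 1118 MPa


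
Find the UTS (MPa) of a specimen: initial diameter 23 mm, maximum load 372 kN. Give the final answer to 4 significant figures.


A0 = pi*(d/2)^2 = pi*(23/2)^2 = 415.476 mm^2
UTS = F_max / A0 = 372*1000 / 415.476
UTS = 895.4 MPa


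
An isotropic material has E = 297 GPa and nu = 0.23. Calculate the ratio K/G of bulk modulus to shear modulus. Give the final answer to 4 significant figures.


G = E / (2*(1+nu))
G = 297 / (2*(1+0.23)) = 120.732 GPa
K = E / (3*(1-2*nu))
K = 297 / (3*(1-2*0.23)) = 183.333 GPa
K/G = 183.333 / 120.732 = 1.519


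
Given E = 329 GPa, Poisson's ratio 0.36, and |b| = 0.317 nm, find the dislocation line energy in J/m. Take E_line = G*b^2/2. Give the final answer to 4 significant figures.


Step 1: G = E / (2*(1+nu))
G = 329 / (2*(1+0.36)) = 120.956 GPa = 1.20956e+11 Pa
Step 2: E_line = G*b^2/2
b = 0.317 nm = 3.17e-10 m
E_line = 0.5 * 1.20956e+11 * (3.17e-10)^2 = 6.077e-09 J/m


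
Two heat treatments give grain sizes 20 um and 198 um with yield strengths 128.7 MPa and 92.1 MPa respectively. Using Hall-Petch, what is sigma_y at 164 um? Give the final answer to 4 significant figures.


sigma_y = sigma0 + k / sqrt(d)
1/sqrt(d1) = 1/sqrt(2e-05) = 223.607;  1/sqrt(d2) = 71.0669
k = (sigma1 - sigma2) / (1/sqrt(d1) - 1/sqrt(d2)) = (128.7 - 92.1) / (223.607 - 71.0669) = 0.239937 MPa*m^0.5
sigma0 = sigma1 - k/sqrt(d1) = 128.7 - 0.239937*223.607 = 75.0484 MPa
sigma_y(d3) = 75.0484 + 0.239937 / sqrt(1.64e-04) = 93.78 MPa


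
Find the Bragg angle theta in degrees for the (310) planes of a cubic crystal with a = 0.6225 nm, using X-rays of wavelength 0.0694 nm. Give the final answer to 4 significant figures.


d = a / sqrt(h^2+k^2+l^2)
d = 0.6225 / sqrt(10) = 0.196852 nm
lambda = 2*d*sin(theta)  =>  sin(theta) = lambda / (2*d)
sin(theta) = 0.0694 / (2 * 0.196852) = 0.176275
theta = 10.15 deg


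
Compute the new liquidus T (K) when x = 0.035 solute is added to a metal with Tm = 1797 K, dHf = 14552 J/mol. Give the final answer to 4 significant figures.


dT = R*Tm^2*x / dHf
dT = 8.314 * 1797^2 * 0.035 / 14552
dT = 64.5731 K
T_new = 1797 - 64.5731 = 1732 K


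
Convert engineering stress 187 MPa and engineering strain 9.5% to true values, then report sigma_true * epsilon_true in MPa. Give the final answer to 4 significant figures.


sigma_true = sigma_eng * (1 + epsilon_eng)
sigma_true = 187 * (1 + 0.095) = 204.765 MPa
epsilon_true = ln(1 + epsilon_eng)
epsilon_true = ln(1 + 0.095) = 0.0907544
sigma_true * epsilon_true = 204.765 * 0.0907544 = 18.58 MPa


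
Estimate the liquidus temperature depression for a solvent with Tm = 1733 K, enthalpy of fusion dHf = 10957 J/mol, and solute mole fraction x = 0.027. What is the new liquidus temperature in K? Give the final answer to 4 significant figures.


dT = R*Tm^2*x / dHf
dT = 8.314 * 1733^2 * 0.027 / 10957
dT = 61.5289 K
T_new = 1733 - 61.5289 = 1671 K


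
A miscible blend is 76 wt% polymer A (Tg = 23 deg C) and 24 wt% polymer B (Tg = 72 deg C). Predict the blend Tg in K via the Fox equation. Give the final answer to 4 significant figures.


1/Tg = w1/Tg1 + w2/Tg2 (in Kelvin)
Tg1 = 296.15 K, Tg2 = 345.15 K
1/Tg = 0.76/296.15 + 0.24/345.15
Tg = 306.6 K


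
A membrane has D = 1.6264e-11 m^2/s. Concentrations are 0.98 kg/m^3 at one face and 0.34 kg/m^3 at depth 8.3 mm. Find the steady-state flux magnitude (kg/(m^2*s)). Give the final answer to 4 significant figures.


J = -D * (dC/dx) = D * (C1 - C2) / dx
J = 1.6264e-11 * (0.98 - 0.34) / 8.3e-03
J = 1.254e-09 kg/(m^2*s)


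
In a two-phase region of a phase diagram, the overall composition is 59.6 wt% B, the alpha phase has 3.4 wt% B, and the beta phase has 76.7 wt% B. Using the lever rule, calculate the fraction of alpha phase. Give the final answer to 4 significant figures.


f_alpha = (C_beta - C0) / (C_beta - C_alpha)
f_alpha = (76.7 - 59.6) / (76.7 - 3.4)
f_alpha = 0.2333


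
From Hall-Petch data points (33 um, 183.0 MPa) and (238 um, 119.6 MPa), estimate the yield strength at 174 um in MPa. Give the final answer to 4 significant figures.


sigma_y = sigma0 + k / sqrt(d)
1/sqrt(d1) = 1/sqrt(3.3e-05) = 174.078;  1/sqrt(d2) = 64.8204
k = (sigma1 - sigma2) / (1/sqrt(d1) - 1/sqrt(d2)) = (183.0 - 119.6) / (174.078 - 64.8204) = 0.580282 MPa*m^0.5
sigma0 = sigma1 - k/sqrt(d1) = 183.0 - 0.580282*174.078 = 81.9859 MPa
sigma_y(d3) = 81.9859 + 0.580282 / sqrt(1.74e-04) = 126 MPa


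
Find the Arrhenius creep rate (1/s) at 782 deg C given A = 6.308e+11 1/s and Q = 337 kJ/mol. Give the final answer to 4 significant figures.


rate = A * exp(-Q / (R*T))
T = 782 + 273.15 = 1055.15 K
rate = 6.308e+11 * exp(-337e3 / (8.314 * 1055.15))
rate = 1.307e-05 1/s


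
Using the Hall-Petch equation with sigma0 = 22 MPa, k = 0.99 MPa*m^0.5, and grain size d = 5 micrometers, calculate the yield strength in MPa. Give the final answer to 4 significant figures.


sigma_y = sigma0 + k / sqrt(d)
d = 5 um = 5e-06 m
sigma_y = 22 + 0.99 / sqrt(5e-06)
sigma_y = 464.7 MPa


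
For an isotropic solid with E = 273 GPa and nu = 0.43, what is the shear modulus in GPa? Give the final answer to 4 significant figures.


G = E / (2*(1+nu))
G = 273 / (2*(1+0.43))
G = 95.45 GPa


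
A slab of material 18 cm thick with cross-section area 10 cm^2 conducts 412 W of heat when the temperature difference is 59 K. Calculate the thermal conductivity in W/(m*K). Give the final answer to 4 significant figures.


k = Q*L / (A*dT)
L = 0.18 m, A = 1e-03 m^2
k = 412 * 0.18 / (1e-03 * 59)
k = 1257 W/(m*K)


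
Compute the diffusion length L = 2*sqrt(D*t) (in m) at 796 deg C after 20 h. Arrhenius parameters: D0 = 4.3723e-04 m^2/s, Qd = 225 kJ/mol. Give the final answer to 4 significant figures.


Step 1: D = D0 * exp(-Qd/(R*T))
T = 1069.15 K
D = 4.3723e-04 * exp(-225e3 / (8.314 * 1069.15)) = 4.44284e-15 m^2/s
Step 2: L = 2*sqrt(D*t)
t = 20 h = 72000 s
L = 2*sqrt(4.44284e-15 * 72000) = 3.577e-05 m


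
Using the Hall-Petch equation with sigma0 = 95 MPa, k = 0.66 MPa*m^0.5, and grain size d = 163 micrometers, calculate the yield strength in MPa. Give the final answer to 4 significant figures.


sigma_y = sigma0 + k / sqrt(d)
d = 163 um = 1.63e-04 m
sigma_y = 95 + 0.66 / sqrt(1.63e-04)
sigma_y = 146.7 MPa


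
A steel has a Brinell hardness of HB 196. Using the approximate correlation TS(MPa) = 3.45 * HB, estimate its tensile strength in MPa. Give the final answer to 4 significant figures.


TS (MPa) = 3.45 * HB
TS = 3.45 * 196
TS = 676.2 MPa


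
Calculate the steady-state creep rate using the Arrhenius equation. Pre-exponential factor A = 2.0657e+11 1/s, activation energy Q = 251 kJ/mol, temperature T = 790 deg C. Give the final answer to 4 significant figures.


rate = A * exp(-Q / (R*T))
T = 790 + 273.15 = 1063.15 K
rate = 2.0657e+11 * exp(-251e3 / (8.314 * 1063.15))
rate = 0.09605 1/s


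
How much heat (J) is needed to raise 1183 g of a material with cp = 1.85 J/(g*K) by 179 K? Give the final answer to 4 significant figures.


Q = m * cp * dT
Q = 1183 * 1.85 * 179
Q = 391800 J


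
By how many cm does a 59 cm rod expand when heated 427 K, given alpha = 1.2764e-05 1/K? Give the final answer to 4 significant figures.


dL = L0 * alpha * dT
dL = 59 * 1.2764e-05 * 427
dL = 0.3216 cm


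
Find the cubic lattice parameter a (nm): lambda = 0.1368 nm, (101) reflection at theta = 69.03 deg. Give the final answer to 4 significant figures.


d = lambda / (2*sin(theta))
d = 0.1368 / (2*sin(69.03 deg))
d = 0.0732516 nm
a = d * sqrt(h^2+k^2+l^2) = 0.0732516 * sqrt(2)
a = 0.1036 nm


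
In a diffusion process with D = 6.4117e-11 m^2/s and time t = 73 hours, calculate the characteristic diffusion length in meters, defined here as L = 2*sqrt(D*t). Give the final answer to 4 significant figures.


t = 73 hr = 262800 s
Diffusion length = 2*sqrt(D*t)
= 2*sqrt(6.4117e-11 * 262800)
= 8.21e-03 m


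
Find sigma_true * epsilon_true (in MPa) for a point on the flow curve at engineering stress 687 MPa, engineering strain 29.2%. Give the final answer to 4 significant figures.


sigma_true = sigma_eng * (1 + epsilon_eng)
sigma_true = 687 * (1 + 0.292) = 887.604 MPa
epsilon_true = ln(1 + epsilon_eng)
epsilon_true = ln(1 + 0.292) = 0.256191
sigma_true * epsilon_true = 887.604 * 0.256191 = 227.4 MPa


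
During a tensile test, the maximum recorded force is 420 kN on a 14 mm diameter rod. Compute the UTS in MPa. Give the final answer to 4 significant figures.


A0 = pi*(d/2)^2 = pi*(14/2)^2 = 153.938 mm^2
UTS = F_max / A0 = 420*1000 / 153.938
UTS = 2728 MPa


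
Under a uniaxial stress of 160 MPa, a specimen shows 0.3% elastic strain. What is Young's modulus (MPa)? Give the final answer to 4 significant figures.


E = sigma / epsilon
epsilon = 0.3% = 3e-03
E = 160 / 3e-03
E = 53330 MPa


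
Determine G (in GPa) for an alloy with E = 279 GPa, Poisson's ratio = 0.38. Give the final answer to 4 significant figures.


G = E / (2*(1+nu))
G = 279 / (2*(1+0.38))
G = 101.1 GPa


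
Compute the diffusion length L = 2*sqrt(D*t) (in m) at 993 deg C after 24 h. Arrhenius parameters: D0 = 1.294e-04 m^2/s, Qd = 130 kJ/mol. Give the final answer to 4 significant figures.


Step 1: D = D0 * exp(-Qd/(R*T))
T = 1266.15 K
D = 1.294e-04 * exp(-130e3 / (8.314 * 1266.15)) = 5.60569e-10 m^2/s
Step 2: L = 2*sqrt(D*t)
t = 24 h = 86400 s
L = 2*sqrt(5.60569e-10 * 86400) = 0.01392 m


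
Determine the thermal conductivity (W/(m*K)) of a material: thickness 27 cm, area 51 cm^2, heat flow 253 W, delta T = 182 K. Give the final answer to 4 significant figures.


k = Q*L / (A*dT)
L = 0.27 m, A = 5.1e-03 m^2
k = 253 * 0.27 / (5.1e-03 * 182)
k = 73.59 W/(m*K)


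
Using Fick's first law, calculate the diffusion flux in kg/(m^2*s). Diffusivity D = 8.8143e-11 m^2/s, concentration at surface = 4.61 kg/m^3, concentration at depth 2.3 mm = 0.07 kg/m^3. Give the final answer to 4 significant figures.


J = -D * (dC/dx) = D * (C1 - C2) / dx
J = 8.8143e-11 * (4.61 - 0.07) / 2.3e-03
J = 1.74e-07 kg/(m^2*s)


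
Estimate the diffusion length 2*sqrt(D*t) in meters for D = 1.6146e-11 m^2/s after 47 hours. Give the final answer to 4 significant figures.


t = 47 hr = 169200 s
Diffusion length = 2*sqrt(D*t)
= 2*sqrt(1.6146e-11 * 169200)
= 3.306e-03 m


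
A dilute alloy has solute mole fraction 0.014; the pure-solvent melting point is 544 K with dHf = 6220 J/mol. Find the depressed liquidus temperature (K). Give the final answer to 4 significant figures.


dT = R*Tm^2*x / dHf
dT = 8.314 * 544^2 * 0.014 / 6220
dT = 5.5379 K
T_new = 544 - 5.5379 = 538.5 K


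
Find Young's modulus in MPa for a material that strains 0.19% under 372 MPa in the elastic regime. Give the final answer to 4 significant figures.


E = sigma / epsilon
epsilon = 0.19% = 1.9e-03
E = 372 / 1.9e-03
E = 195800 MPa


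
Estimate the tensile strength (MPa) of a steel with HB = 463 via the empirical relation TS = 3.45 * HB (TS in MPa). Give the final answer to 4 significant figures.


TS (MPa) = 3.45 * HB
TS = 3.45 * 463
TS = 1597 MPa


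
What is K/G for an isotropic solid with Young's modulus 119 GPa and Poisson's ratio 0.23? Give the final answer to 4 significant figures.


G = E / (2*(1+nu))
G = 119 / (2*(1+0.23)) = 48.374 GPa
K = E / (3*(1-2*nu))
K = 119 / (3*(1-2*0.23)) = 73.4568 GPa
K/G = 73.4568 / 48.374 = 1.519


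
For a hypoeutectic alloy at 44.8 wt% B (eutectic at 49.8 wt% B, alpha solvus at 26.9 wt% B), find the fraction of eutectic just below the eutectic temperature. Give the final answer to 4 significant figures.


f_primary = (C_e - C0) / (C_e - C_alpha_max)
f_primary = (49.8 - 44.8) / (49.8 - 26.9)
f_primary = 0.218341
f_eutectic = 1 - 0.218341 = 0.7817


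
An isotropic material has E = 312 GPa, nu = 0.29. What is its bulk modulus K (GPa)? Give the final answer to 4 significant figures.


K = E / (3*(1-2*nu))
K = 312 / (3*(1-2*0.29))
K = 247.6 GPa


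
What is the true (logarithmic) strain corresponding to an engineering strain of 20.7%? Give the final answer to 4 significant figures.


epsilon_true = ln(1 + epsilon_eng)
epsilon_true = ln(1 + 0.207)
epsilon_true = 0.1881


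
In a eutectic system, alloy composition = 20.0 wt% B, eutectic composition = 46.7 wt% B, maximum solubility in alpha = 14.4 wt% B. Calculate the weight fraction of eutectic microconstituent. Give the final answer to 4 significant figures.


f_primary = (C_e - C0) / (C_e - C_alpha_max)
f_primary = (46.7 - 20.0) / (46.7 - 14.4)
f_primary = 0.826625
f_eutectic = 1 - 0.826625 = 0.1734


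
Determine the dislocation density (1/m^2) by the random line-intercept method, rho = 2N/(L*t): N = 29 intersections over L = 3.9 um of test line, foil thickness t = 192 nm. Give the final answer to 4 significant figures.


rho = 2N / (L * t)
L = 3.9 um = 3.9e-06 m, t = 192 nm = 1.92e-07 m
rho = 2 * 29 / (3.9e-06 * 1.92e-07)
rho = 7.746e+13 1/m^2


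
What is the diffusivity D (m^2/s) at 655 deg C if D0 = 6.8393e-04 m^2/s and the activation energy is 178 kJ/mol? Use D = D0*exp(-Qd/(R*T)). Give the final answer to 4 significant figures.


D = D0 * exp(-Qd / (R*T))
T = 928.15 K
D = 6.8393e-04 * exp(-178e3 / (8.314 * 928.15))
D = 6.563e-14 m^2/s


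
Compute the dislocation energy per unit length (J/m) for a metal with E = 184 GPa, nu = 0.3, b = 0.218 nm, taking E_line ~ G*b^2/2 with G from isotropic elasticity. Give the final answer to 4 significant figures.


Step 1: G = E / (2*(1+nu))
G = 184 / (2*(1+0.3)) = 70.7692 GPa = 7.07692e+10 Pa
Step 2: E_line = G*b^2/2
b = 0.218 nm = 2.18e-10 m
E_line = 0.5 * 7.07692e+10 * (2.18e-10)^2 = 1.682e-09 J/m


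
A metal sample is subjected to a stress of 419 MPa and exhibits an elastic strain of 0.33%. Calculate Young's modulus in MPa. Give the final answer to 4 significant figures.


E = sigma / epsilon
epsilon = 0.33% = 3.3e-03
E = 419 / 3.3e-03
E = 127000 MPa


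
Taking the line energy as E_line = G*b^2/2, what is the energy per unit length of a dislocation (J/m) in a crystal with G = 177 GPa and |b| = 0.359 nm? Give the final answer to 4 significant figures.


E = G*b^2/2
b = 0.359 nm = 3.59e-10 m
G = 177 GPa = 1.77e+11 Pa
E = 0.5 * 1.77e+11 * (3.59e-10)^2
E = 1.141e-08 J/m


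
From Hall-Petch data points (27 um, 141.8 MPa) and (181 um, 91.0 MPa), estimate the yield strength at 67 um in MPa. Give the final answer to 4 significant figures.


sigma_y = sigma0 + k / sqrt(d)
1/sqrt(d1) = 1/sqrt(2.7e-05) = 192.45;  1/sqrt(d2) = 74.3294
k = (sigma1 - sigma2) / (1/sqrt(d1) - 1/sqrt(d2)) = (141.8 - 91.0) / (192.45 - 74.3294) = 0.430069 MPa*m^0.5
sigma0 = sigma1 - k/sqrt(d1) = 141.8 - 0.430069*192.45 = 59.0332 MPa
sigma_y(d3) = 59.0332 + 0.430069 / sqrt(6.7e-05) = 111.6 MPa


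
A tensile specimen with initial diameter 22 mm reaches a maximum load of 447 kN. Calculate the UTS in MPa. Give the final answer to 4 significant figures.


A0 = pi*(d/2)^2 = pi*(22/2)^2 = 380.133 mm^2
UTS = F_max / A0 = 447*1000 / 380.133
UTS = 1176 MPa


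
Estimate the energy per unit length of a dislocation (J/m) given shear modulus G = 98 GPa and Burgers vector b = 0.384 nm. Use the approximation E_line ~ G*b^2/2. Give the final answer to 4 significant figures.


E = G*b^2/2
b = 0.384 nm = 3.84e-10 m
G = 98 GPa = 9.8e+10 Pa
E = 0.5 * 9.8e+10 * (3.84e-10)^2
E = 7.225e-09 J/m


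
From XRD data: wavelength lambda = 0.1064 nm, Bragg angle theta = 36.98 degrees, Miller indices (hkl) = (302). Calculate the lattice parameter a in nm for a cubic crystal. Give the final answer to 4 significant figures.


d = lambda / (2*sin(theta))
d = 0.1064 / (2*sin(36.98 deg))
d = 0.0884402 nm
a = d * sqrt(h^2+k^2+l^2) = 0.0884402 * sqrt(13)
a = 0.3189 nm


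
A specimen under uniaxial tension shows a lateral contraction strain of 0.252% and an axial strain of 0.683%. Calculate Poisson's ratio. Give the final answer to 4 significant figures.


nu = -epsilon_lat / epsilon_axial
Lateral strain is contraction (negative), so using magnitudes:
nu = 0.252 / 0.683
nu = 0.369


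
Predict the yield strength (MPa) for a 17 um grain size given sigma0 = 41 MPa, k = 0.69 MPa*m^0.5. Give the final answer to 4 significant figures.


sigma_y = sigma0 + k / sqrt(d)
d = 17 um = 1.7e-05 m
sigma_y = 41 + 0.69 / sqrt(1.7e-05)
sigma_y = 208.3 MPa


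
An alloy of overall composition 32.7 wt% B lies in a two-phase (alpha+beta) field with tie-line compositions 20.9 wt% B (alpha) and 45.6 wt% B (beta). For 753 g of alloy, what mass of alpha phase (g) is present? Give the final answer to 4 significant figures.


f_alpha = (C_beta - C0) / (C_beta - C_alpha)
f_alpha = (45.6 - 32.7) / (45.6 - 20.9) = 0.522267
m_alpha = f_alpha * m_total = 0.522267 * 753 = 393.3 g


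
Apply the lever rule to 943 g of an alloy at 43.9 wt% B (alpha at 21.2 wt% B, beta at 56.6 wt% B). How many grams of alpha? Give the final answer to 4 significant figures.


f_alpha = (C_beta - C0) / (C_beta - C_alpha)
f_alpha = (56.6 - 43.9) / (56.6 - 21.2) = 0.358757
m_alpha = f_alpha * m_total = 0.358757 * 943 = 338.3 g


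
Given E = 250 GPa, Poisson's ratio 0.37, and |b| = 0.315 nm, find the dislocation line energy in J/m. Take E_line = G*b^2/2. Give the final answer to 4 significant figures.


Step 1: G = E / (2*(1+nu))
G = 250 / (2*(1+0.37)) = 91.2409 GPa = 9.12409e+10 Pa
Step 2: E_line = G*b^2/2
b = 0.315 nm = 3.15e-10 m
E_line = 0.5 * 9.12409e+10 * (3.15e-10)^2 = 4.527e-09 J/m


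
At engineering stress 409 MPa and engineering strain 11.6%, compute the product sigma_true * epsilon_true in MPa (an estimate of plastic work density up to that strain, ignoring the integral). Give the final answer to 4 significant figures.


sigma_true = sigma_eng * (1 + epsilon_eng)
sigma_true = 409 * (1 + 0.116) = 456.444 MPa
epsilon_true = ln(1 + epsilon_eng)
epsilon_true = ln(1 + 0.116) = 0.109751
sigma_true * epsilon_true = 456.444 * 0.109751 = 50.1 MPa


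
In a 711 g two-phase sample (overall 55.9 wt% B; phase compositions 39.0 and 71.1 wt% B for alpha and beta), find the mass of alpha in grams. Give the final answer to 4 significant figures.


f_alpha = (C_beta - C0) / (C_beta - C_alpha)
f_alpha = (71.1 - 55.9) / (71.1 - 39.0) = 0.47352
m_alpha = f_alpha * m_total = 0.47352 * 711 = 336.7 g


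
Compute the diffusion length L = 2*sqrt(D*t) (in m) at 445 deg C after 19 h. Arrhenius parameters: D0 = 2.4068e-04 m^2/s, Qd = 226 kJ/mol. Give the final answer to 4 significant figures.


Step 1: D = D0 * exp(-Qd/(R*T))
T = 718.15 K
D = 2.4068e-04 * exp(-226e3 / (8.314 * 718.15)) = 8.76469e-21 m^2/s
Step 2: L = 2*sqrt(D*t)
t = 19 h = 68400 s
L = 2*sqrt(8.76469e-21 * 68400) = 4.897e-08 m


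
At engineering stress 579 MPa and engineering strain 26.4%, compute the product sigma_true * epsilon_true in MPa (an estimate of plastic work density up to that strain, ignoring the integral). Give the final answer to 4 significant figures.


sigma_true = sigma_eng * (1 + epsilon_eng)
sigma_true = 579 * (1 + 0.264) = 731.856 MPa
epsilon_true = ln(1 + epsilon_eng)
epsilon_true = ln(1 + 0.264) = 0.234281
sigma_true * epsilon_true = 731.856 * 0.234281 = 171.5 MPa


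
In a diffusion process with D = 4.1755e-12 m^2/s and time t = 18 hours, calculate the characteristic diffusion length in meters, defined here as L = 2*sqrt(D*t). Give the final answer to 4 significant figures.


t = 18 hr = 64800 s
Diffusion length = 2*sqrt(D*t)
= 2*sqrt(4.1755e-12 * 64800)
= 1.04e-03 m


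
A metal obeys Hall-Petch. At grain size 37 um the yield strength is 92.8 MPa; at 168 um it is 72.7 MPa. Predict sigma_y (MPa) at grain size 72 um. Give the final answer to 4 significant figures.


sigma_y = sigma0 + k / sqrt(d)
1/sqrt(d1) = 1/sqrt(3.7e-05) = 164.399;  1/sqrt(d2) = 77.1517
k = (sigma1 - sigma2) / (1/sqrt(d1) - 1/sqrt(d2)) = (92.8 - 72.7) / (164.399 - 77.1517) = 0.23038 MPa*m^0.5
sigma0 = sigma1 - k/sqrt(d1) = 92.8 - 0.23038*164.399 = 54.9258 MPa
sigma_y(d3) = 54.9258 + 0.23038 / sqrt(7.2e-05) = 82.08 MPa


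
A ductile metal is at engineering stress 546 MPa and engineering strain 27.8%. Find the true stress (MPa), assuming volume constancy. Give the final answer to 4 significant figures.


sigma_true = sigma_eng * (1 + epsilon_eng)
sigma_true = 546 * (1 + 0.278)
sigma_true = 697.8 MPa


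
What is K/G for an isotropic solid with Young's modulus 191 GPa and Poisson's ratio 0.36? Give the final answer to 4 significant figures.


G = E / (2*(1+nu))
G = 191 / (2*(1+0.36)) = 70.2206 GPa
K = E / (3*(1-2*nu))
K = 191 / (3*(1-2*0.36)) = 227.381 GPa
K/G = 227.381 / 70.2206 = 3.238


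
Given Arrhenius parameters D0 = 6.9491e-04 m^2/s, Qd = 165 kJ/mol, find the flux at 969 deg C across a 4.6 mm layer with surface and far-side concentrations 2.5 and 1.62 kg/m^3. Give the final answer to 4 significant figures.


Step 1: D = D0 * exp(-Qd/(R*T))
T = 969 + 273.15 = 1242.15 K
D = 6.9491e-04 * exp(-165e3 / (8.314 * 1242.15)) = 8.00076e-11 m^2/s
Step 2: J = D * (C1 - C2) / dx
J = 8.00076e-11 * (2.5 - 1.62) / 4.6e-03
J = 1.531e-08 kg/(m^2*s)


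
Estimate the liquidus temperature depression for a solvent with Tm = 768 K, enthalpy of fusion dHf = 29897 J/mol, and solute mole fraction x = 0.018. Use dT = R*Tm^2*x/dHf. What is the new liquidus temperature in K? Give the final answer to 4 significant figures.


dT = R*Tm^2*x / dHf
dT = 8.314 * 768^2 * 0.018 / 29897
dT = 2.95241 K
T_new = 768 - 2.95241 = 765 K


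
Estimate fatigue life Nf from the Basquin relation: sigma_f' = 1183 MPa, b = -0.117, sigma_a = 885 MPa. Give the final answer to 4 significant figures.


sigma_a = sigma_f' * (2*Nf)^b
2*Nf = (sigma_a / sigma_f')^(1/b)
2*Nf = (885 / 1183)^(1/-0.117)
2*Nf = 11.9475
Nf = 5.974 cycles


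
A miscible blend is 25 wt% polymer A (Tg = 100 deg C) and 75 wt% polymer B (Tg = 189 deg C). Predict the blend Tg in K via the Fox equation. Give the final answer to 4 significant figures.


1/Tg = w1/Tg1 + w2/Tg2 (in Kelvin)
Tg1 = 373.15 K, Tg2 = 462.15 K
1/Tg = 0.25/373.15 + 0.75/462.15
Tg = 436.1 K


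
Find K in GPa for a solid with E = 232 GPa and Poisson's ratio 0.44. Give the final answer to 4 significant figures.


K = E / (3*(1-2*nu))
K = 232 / (3*(1-2*0.44))
K = 644.4 GPa


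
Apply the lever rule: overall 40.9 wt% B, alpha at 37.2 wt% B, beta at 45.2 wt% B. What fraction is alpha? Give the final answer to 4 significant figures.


f_alpha = (C_beta - C0) / (C_beta - C_alpha)
f_alpha = (45.2 - 40.9) / (45.2 - 37.2)
f_alpha = 0.5375


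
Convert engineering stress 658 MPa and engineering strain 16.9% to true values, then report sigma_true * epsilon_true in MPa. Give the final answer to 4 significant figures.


sigma_true = sigma_eng * (1 + epsilon_eng)
sigma_true = 658 * (1 + 0.169) = 769.202 MPa
epsilon_true = ln(1 + epsilon_eng)
epsilon_true = ln(1 + 0.169) = 0.156149
sigma_true * epsilon_true = 769.202 * 0.156149 = 120.1 MPa


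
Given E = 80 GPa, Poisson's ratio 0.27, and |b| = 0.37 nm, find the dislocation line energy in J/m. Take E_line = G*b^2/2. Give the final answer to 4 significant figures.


Step 1: G = E / (2*(1+nu))
G = 80 / (2*(1+0.27)) = 31.4961 GPa = 3.14961e+10 Pa
Step 2: E_line = G*b^2/2
b = 0.37 nm = 3.7e-10 m
E_line = 0.5 * 3.14961e+10 * (3.7e-10)^2 = 2.156e-09 J/m


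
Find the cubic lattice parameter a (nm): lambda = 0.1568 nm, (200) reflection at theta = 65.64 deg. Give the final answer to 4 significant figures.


d = lambda / (2*sin(theta))
d = 0.1568 / (2*sin(65.64 deg))
d = 0.0860619 nm
a = d * sqrt(h^2+k^2+l^2) = 0.0860619 * sqrt(4)
a = 0.1721 nm


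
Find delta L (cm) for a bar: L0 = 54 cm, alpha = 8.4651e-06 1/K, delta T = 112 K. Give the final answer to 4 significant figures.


dL = L0 * alpha * dT
dL = 54 * 8.4651e-06 * 112
dL = 0.0512 cm


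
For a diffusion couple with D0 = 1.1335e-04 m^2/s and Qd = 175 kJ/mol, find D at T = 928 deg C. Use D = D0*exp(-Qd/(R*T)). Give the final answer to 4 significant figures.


D = D0 * exp(-Qd / (R*T))
T = 1201.15 K
D = 1.1335e-04 * exp(-175e3 / (8.314 * 1201.15))
D = 2.779e-12 m^2/s


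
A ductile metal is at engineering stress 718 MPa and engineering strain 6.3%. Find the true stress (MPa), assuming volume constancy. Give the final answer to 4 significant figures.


sigma_true = sigma_eng * (1 + epsilon_eng)
sigma_true = 718 * (1 + 0.063)
sigma_true = 763.2 MPa


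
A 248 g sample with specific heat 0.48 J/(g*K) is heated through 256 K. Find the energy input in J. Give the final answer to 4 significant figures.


Q = m * cp * dT
Q = 248 * 0.48 * 256
Q = 30470 J


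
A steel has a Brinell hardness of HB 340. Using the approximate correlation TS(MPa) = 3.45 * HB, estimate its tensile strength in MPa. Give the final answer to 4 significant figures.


TS (MPa) = 3.45 * HB
TS = 3.45 * 340
TS = 1173 MPa


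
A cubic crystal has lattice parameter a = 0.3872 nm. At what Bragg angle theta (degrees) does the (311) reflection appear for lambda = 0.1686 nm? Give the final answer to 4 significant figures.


d = a / sqrt(h^2+k^2+l^2)
d = 0.3872 / sqrt(11) = 0.116745 nm
lambda = 2*d*sin(theta)  =>  sin(theta) = lambda / (2*d)
sin(theta) = 0.1686 / (2 * 0.116745) = 0.722085
theta = 46.23 deg


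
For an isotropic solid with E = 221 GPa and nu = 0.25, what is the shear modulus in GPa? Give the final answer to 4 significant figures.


G = E / (2*(1+nu))
G = 221 / (2*(1+0.25))
G = 88.4 GPa


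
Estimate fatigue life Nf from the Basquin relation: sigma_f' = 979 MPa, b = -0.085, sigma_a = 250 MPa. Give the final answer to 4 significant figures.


sigma_a = sigma_f' * (2*Nf)^b
2*Nf = (sigma_a / sigma_f')^(1/b)
2*Nf = (250 / 979)^(1/-0.085)
2*Nf = 9.43235e+06
Nf = 4.716e+06 cycles


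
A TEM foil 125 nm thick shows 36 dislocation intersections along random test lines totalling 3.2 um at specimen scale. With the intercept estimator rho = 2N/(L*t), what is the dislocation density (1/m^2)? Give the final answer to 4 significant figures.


rho = 2N / (L * t)
L = 3.2 um = 3.2e-06 m, t = 125 nm = 1.25e-07 m
rho = 2 * 36 / (3.2e-06 * 1.25e-07)
rho = 1.8e+14 1/m^2


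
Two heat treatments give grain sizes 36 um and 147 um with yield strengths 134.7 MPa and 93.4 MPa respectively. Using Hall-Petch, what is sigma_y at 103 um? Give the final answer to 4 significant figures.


sigma_y = sigma0 + k / sqrt(d)
1/sqrt(d1) = 1/sqrt(3.6e-05) = 166.667;  1/sqrt(d2) = 82.4786
k = (sigma1 - sigma2) / (1/sqrt(d1) - 1/sqrt(d2)) = (134.7 - 93.4) / (166.667 - 82.4786) = 0.490568 MPa*m^0.5
sigma0 = sigma1 - k/sqrt(d1) = 134.7 - 0.490568*166.667 = 52.9386 MPa
sigma_y(d3) = 52.9386 + 0.490568 / sqrt(1.03e-04) = 101.3 MPa


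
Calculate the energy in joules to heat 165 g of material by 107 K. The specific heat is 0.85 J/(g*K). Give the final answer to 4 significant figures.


Q = m * cp * dT
Q = 165 * 0.85 * 107
Q = 15010 J


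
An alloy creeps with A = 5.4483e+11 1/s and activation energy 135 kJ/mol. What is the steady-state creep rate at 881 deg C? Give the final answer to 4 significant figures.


rate = A * exp(-Q / (R*T))
T = 881 + 273.15 = 1154.15 K
rate = 5.4483e+11 * exp(-135e3 / (8.314 * 1154.15))
rate = 422900 1/s


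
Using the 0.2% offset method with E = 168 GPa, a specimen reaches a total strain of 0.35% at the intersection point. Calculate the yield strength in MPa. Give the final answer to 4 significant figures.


Offset strain = 0.002
Elastic strain at yield = total_strain - offset = 3.5e-03 - 0.002 = 1.5e-03
sigma_y = E * elastic_strain = 168000 * 1.5e-03
sigma_y = 252 MPa


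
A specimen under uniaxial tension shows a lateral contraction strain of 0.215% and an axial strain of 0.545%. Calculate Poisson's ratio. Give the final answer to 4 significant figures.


nu = -epsilon_lat / epsilon_axial
Lateral strain is contraction (negative), so using magnitudes:
nu = 0.215 / 0.545
nu = 0.3945


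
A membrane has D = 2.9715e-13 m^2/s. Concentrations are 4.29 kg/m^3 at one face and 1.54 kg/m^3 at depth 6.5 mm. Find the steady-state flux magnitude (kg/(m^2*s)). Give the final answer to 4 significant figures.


J = -D * (dC/dx) = D * (C1 - C2) / dx
J = 2.9715e-13 * (4.29 - 1.54) / 6.5e-03
J = 1.257e-10 kg/(m^2*s)


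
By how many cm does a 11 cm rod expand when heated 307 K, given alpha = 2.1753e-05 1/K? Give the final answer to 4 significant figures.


dL = L0 * alpha * dT
dL = 11 * 2.1753e-05 * 307
dL = 0.07346 cm


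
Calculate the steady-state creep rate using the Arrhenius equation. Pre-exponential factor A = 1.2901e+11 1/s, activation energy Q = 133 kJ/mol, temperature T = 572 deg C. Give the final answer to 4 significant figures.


rate = A * exp(-Q / (R*T))
T = 572 + 273.15 = 845.15 K
rate = 1.2901e+11 * exp(-133e3 / (8.314 * 845.15))
rate = 776.7 1/s


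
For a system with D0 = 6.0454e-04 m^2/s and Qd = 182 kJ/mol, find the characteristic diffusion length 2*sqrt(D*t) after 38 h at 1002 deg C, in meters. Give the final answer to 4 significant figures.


Step 1: D = D0 * exp(-Qd/(R*T))
T = 1275.15 K
D = 6.0454e-04 * exp(-182e3 / (8.314 * 1275.15)) = 2.11736e-11 m^2/s
Step 2: L = 2*sqrt(D*t)
t = 38 h = 136800 s
L = 2*sqrt(2.11736e-11 * 136800) = 3.404e-03 m


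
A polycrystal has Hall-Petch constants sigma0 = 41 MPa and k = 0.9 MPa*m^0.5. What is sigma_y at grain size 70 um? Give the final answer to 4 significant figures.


sigma_y = sigma0 + k / sqrt(d)
d = 70 um = 7e-05 m
sigma_y = 41 + 0.9 / sqrt(7e-05)
sigma_y = 148.6 MPa


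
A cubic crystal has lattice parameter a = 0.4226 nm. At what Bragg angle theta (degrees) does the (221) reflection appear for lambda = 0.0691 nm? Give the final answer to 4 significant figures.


d = a / sqrt(h^2+k^2+l^2)
d = 0.4226 / sqrt(9) = 0.140867 nm
lambda = 2*d*sin(theta)  =>  sin(theta) = lambda / (2*d)
sin(theta) = 0.0691 / (2 * 0.140867) = 0.245267
theta = 14.2 deg


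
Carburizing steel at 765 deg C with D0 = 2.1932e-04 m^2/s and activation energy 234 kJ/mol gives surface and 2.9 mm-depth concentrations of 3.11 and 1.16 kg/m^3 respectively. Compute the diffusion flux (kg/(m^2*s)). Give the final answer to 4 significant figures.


Step 1: D = D0 * exp(-Qd/(R*T))
T = 765 + 273.15 = 1038.15 K
D = 2.1932e-04 * exp(-234e3 / (8.314 * 1038.15)) = 3.68906e-16 m^2/s
Step 2: J = D * (C1 - C2) / dx
J = 3.68906e-16 * (3.11 - 1.16) / 2.9e-03
J = 2.481e-13 kg/(m^2*s)


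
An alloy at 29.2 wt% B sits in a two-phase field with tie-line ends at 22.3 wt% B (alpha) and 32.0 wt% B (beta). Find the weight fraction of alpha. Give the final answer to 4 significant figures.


f_alpha = (C_beta - C0) / (C_beta - C_alpha)
f_alpha = (32.0 - 29.2) / (32.0 - 22.3)
f_alpha = 0.2887


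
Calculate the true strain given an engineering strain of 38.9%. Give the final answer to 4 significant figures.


epsilon_true = ln(1 + epsilon_eng)
epsilon_true = ln(1 + 0.389)
epsilon_true = 0.3286


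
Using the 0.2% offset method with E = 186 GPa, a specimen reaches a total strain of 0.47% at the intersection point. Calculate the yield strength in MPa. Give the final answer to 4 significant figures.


Offset strain = 0.002
Elastic strain at yield = total_strain - offset = 4.7e-03 - 0.002 = 2.7e-03
sigma_y = E * elastic_strain = 186000 * 2.7e-03
sigma_y = 502.2 MPa


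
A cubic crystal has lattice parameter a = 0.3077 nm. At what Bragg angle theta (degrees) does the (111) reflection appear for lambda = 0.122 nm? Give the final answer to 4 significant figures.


d = a / sqrt(h^2+k^2+l^2)
d = 0.3077 / sqrt(3) = 0.177651 nm
lambda = 2*d*sin(theta)  =>  sin(theta) = lambda / (2*d)
sin(theta) = 0.122 / (2 * 0.177651) = 0.34337
theta = 20.08 deg


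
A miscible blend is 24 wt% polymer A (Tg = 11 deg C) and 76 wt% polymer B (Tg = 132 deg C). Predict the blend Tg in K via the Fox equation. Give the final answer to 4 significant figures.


1/Tg = w1/Tg1 + w2/Tg2 (in Kelvin)
Tg1 = 284.15 K, Tg2 = 405.15 K
1/Tg = 0.24/284.15 + 0.76/405.15
Tg = 367.6 K


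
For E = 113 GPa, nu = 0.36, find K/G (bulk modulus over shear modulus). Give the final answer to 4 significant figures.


G = E / (2*(1+nu))
G = 113 / (2*(1+0.36)) = 41.5441 GPa
K = E / (3*(1-2*nu))
K = 113 / (3*(1-2*0.36)) = 134.524 GPa
K/G = 134.524 / 41.5441 = 3.238


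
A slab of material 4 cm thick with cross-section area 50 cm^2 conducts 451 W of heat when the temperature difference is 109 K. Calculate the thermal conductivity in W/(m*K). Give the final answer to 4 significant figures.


k = Q*L / (A*dT)
L = 0.04 m, A = 5e-03 m^2
k = 451 * 0.04 / (5e-03 * 109)
k = 33.1 W/(m*K)


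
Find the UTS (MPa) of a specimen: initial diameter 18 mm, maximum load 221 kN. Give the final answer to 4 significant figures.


A0 = pi*(d/2)^2 = pi*(18/2)^2 = 254.469 mm^2
UTS = F_max / A0 = 221*1000 / 254.469
UTS = 868.5 MPa


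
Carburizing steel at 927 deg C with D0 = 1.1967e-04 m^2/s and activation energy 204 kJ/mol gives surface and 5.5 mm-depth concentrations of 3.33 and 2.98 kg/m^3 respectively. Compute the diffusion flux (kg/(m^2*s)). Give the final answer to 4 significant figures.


Step 1: D = D0 * exp(-Qd/(R*T))
T = 927 + 273.15 = 1200.15 K
D = 1.1967e-04 * exp(-204e3 / (8.314 * 1200.15)) = 1.58083e-13 m^2/s
Step 2: J = D * (C1 - C2) / dx
J = 1.58083e-13 * (3.33 - 2.98) / 5.5e-03
J = 1.006e-11 kg/(m^2*s)


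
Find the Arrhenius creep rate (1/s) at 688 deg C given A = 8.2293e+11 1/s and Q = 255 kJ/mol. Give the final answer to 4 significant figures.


rate = A * exp(-Q / (R*T))
T = 688 + 273.15 = 961.15 K
rate = 8.2293e+11 * exp(-255e3 / (8.314 * 961.15))
rate = 0.01139 1/s


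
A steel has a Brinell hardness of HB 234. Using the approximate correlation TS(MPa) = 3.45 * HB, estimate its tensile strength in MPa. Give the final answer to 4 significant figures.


TS (MPa) = 3.45 * HB
TS = 3.45 * 234
TS = 807.3 MPa


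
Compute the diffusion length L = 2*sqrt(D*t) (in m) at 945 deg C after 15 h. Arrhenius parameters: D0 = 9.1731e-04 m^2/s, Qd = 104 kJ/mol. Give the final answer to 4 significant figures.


Step 1: D = D0 * exp(-Qd/(R*T))
T = 1218.15 K
D = 9.1731e-04 * exp(-104e3 / (8.314 * 1218.15)) = 3.18276e-08 m^2/s
Step 2: L = 2*sqrt(D*t)
t = 15 h = 54000 s
L = 2*sqrt(3.18276e-08 * 54000) = 0.08291 m


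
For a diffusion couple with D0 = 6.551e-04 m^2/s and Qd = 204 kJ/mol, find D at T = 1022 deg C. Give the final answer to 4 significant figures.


D = D0 * exp(-Qd / (R*T))
T = 1295.15 K
D = 6.551e-04 * exp(-204e3 / (8.314 * 1295.15))
D = 3.877e-12 m^2/s


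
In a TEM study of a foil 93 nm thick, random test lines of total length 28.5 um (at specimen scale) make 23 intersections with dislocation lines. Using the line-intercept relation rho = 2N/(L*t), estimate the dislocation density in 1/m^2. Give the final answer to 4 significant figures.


rho = 2N / (L * t)
L = 28.5 um = 2.85e-05 m, t = 93 nm = 9.3e-08 m
rho = 2 * 23 / (2.85e-05 * 9.3e-08)
rho = 1.736e+13 1/m^2


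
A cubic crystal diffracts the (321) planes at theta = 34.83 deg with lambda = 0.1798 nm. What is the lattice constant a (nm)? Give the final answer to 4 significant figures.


d = lambda / (2*sin(theta))
d = 0.1798 / (2*sin(34.83 deg))
d = 0.157404 nm
a = d * sqrt(h^2+k^2+l^2) = 0.157404 * sqrt(14)
a = 0.589 nm


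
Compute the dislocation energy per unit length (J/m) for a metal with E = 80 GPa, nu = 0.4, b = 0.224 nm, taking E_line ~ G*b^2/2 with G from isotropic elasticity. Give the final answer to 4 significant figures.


Step 1: G = E / (2*(1+nu))
G = 80 / (2*(1+0.4)) = 28.5714 GPa = 2.85714e+10 Pa
Step 2: E_line = G*b^2/2
b = 0.224 nm = 2.24e-10 m
E_line = 0.5 * 2.85714e+10 * (2.24e-10)^2 = 7.168e-10 J/m


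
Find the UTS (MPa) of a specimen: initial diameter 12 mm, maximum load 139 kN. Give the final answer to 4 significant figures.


A0 = pi*(d/2)^2 = pi*(12/2)^2 = 113.097 mm^2
UTS = F_max / A0 = 139*1000 / 113.097
UTS = 1229 MPa


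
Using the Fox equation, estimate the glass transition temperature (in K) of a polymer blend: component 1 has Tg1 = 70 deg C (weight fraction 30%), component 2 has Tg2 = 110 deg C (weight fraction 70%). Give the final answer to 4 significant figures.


1/Tg = w1/Tg1 + w2/Tg2 (in Kelvin)
Tg1 = 343.15 K, Tg2 = 383.15 K
1/Tg = 0.3/343.15 + 0.7/383.15
Tg = 370.2 K


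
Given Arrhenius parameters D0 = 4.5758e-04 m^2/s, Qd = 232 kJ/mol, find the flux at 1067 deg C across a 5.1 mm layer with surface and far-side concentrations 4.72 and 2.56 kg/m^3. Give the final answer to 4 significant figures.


Step 1: D = D0 * exp(-Qd/(R*T))
T = 1067 + 273.15 = 1340.15 K
D = 4.5758e-04 * exp(-232e3 / (8.314 * 1340.15)) = 4.14518e-13 m^2/s
Step 2: J = D * (C1 - C2) / dx
J = 4.14518e-13 * (4.72 - 2.56) / 5.1e-03
J = 1.756e-10 kg/(m^2*s)


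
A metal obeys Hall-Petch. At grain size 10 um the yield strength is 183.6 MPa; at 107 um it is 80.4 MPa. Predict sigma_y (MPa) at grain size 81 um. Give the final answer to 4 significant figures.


sigma_y = sigma0 + k / sqrt(d)
1/sqrt(d1) = 1/sqrt(1e-05) = 316.228;  1/sqrt(d2) = 96.6736
k = (sigma1 - sigma2) / (1/sqrt(d1) - 1/sqrt(d2)) = (183.6 - 80.4) / (316.228 - 96.6736) = 0.470044 MPa*m^0.5
sigma0 = sigma1 - k/sqrt(d1) = 183.6 - 0.470044*316.228 = 34.9592 MPa
sigma_y(d3) = 34.9592 + 0.470044 / sqrt(8.1e-05) = 87.19 MPa


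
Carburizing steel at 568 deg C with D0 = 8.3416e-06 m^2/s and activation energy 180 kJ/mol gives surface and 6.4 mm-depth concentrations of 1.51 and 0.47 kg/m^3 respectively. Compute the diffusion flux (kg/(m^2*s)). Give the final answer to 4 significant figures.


Step 1: D = D0 * exp(-Qd/(R*T))
T = 568 + 273.15 = 841.15 K
D = 8.3416e-06 * exp(-180e3 / (8.314 * 841.15)) = 5.53365e-17 m^2/s
Step 2: J = D * (C1 - C2) / dx
J = 5.53365e-17 * (1.51 - 0.47) / 6.4e-03
J = 8.992e-15 kg/(m^2*s)


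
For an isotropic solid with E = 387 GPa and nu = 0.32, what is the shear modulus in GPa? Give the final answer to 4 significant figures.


G = E / (2*(1+nu))
G = 387 / (2*(1+0.32))
G = 146.6 GPa


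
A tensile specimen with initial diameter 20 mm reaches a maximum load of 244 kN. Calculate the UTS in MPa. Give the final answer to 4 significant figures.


A0 = pi*(d/2)^2 = pi*(20/2)^2 = 314.159 mm^2
UTS = F_max / A0 = 244*1000 / 314.159
UTS = 776.7 MPa


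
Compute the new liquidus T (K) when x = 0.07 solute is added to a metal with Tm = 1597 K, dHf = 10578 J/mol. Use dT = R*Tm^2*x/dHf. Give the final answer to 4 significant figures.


dT = R*Tm^2*x / dHf
dT = 8.314 * 1597^2 * 0.07 / 10578
dT = 140.318 K
T_new = 1597 - 140.318 = 1457 K
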